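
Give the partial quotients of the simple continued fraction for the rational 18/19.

Run the Euclidean algorithm on 18 and 19; the successive quotients are the partial quotients a_0, a_1, ... (each step inverts the fractional part left over by the previous one):
  18 = 0*19 + 18, so a_0 = 0.
  19 = 1*18 + 1, so a_1 = 1.
  18 = 18*1 + 0, so a_2 = 18.
The remainder reaches 0 after 3 divisions, so the expansion has 3 partial quotients, read off in order.

[0; 1, 18]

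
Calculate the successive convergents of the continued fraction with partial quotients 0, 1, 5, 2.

Using the convergent recurrence p_i = a_i*p_{i-1} + p_{i-2}, q_i = a_i*q_{i-1} + q_{i-2} with p_{-2}=0, p_{-1}=1, q_{-2}=1, q_{-1}=0:
  i=0: a_0=0, p_0 = 0*1 + 0 = 0, q_0 = 0*0 + 1 = 1.
  i=1: a_1=1, p_1 = 1*0 + 1 = 1, q_1 = 1*1 + 0 = 1.
  i=2: a_2=5, p_2 = 5*1 + 0 = 5, q_2 = 5*1 + 1 = 6.
  i=3: a_3=2, p_3 = 2*5 + 1 = 11, q_3 = 2*6 + 1 = 13.

0/1, 1/1, 5/6, 11/13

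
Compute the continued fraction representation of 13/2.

[6; 2]

Run the Euclidean algorithm on 13 and 2; the successive quotients are the partial quotients a_0, a_1, ... (each step inverts the fractional part left over by the previous one):
  13 = 6*2 + 1, so a_0 = 6.
  2 = 2*1 + 0, so a_1 = 2.
The remainder reaches 0 after 2 divisions, so the expansion has 2 partial quotients, read off in order.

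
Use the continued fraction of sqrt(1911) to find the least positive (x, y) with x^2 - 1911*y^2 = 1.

First expand sqrt(1911) as a continued fraction. With x_i = (sqrt(1911) + m_i)/d_i and (m_0, d_0) = (0, 1): a_0 = floor(sqrt(1911)) = 43, since 43^2 = 1849 <= 1911 < 1936 = 44^2.
Iterate m_{i+1} = d_i*a_i - m_i, d_{i+1} = (1911 - m_{i+1}^2)/d_i, a_{i+1} = floor((a_0 + m_{i+1})/d_{i+1}):
  m_1 = 1*43 - 0 = 43, d_1 = (1911 - 43^2)/1 = 62/1 = 62, a_1 = floor((43 + 43)/62) = 1.
  m_2 = 62*1 - 43 = 19, d_2 = (1911 - 19^2)/62 = 1550/62 = 25, a_2 = floor((43 + 19)/25) = 2.
  m_3 = 25*2 - 19 = 31, d_3 = (1911 - 31^2)/25 = 950/25 = 38, a_3 = floor((43 + 31)/38) = 1.
  m_4 = 38*1 - 31 = 7, d_4 = (1911 - 7^2)/38 = 1862/38 = 49, a_4 = floor((43 + 7)/49) = 1.
  m_5 = 49*1 - 7 = 42, d_5 = (1911 - 42^2)/49 = 147/49 = 3, a_5 = floor((43 + 42)/3) = 28.
  m_6 = 3*28 - 42 = 42, d_6 = (1911 - 42^2)/3 = 147/3 = 49, a_6 = floor((43 + 42)/49) = 1.
  m_7 = 49*1 - 42 = 7, d_7 = (1911 - 7^2)/49 = 1862/49 = 38, a_7 = floor((43 + 7)/38) = 1.
  m_8 = 38*1 - 7 = 31, d_8 = (1911 - 31^2)/38 = 950/38 = 25, a_8 = floor((43 + 31)/25) = 2.
  m_9 = 25*2 - 31 = 19, d_9 = (1911 - 19^2)/25 = 1550/25 = 62, a_9 = floor((43 + 19)/62) = 1.
  m_10 = 62*1 - 19 = 43, d_10 = (1911 - 43^2)/62 = 62/62 = 1, a_10 = floor((43 + 43)/1) = 86.
  m_11 = 1*86 - 43 = 43, d_11 = (1911 - 43^2)/1 = 62/1 = 62: (m_11, d_11) = (m_1, d_1) = (43, 62), so from here the quotients repeat a_1, ..., a_10; the period length is 10.
So sqrt(1911) = [43; (1, 2, 1, 1, 28, 1, 1, 2, 1, 86)] with period length k = 10.
k is even, so the fundamental solution of x^2 - 1911y^2 = 1 is (p_{k-1}, q_{k-1}) = (p_9, q_9); compute convergents through index 9.
Convergents (p_i = a_i*p_{i-1} + p_{i-2}, q_i = a_i*q_{i-1} + q_{i-2} with p_{-2}=0, p_{-1}=1, q_{-2}=1, q_{-1}=0):
  i=0: a_0=43, p_0 = 43*1 + 0 = 43, q_0 = 43*0 + 1 = 1.
  i=1: a_1=1, p_1 = 1*43 + 1 = 44, q_1 = 1*1 + 0 = 1.
  i=2: a_2=2, p_2 = 2*44 + 43 = 131, q_2 = 2*1 + 1 = 3.
  i=3: a_3=1, p_3 = 1*131 + 44 = 175, q_3 = 1*3 + 1 = 4.
  i=4: a_4=1, p_4 = 1*175 + 131 = 306, q_4 = 1*4 + 3 = 7.
  i=5: a_5=28, p_5 = 28*306 + 175 = 8743, q_5 = 28*7 + 4 = 200.
  i=6: a_6=1, p_6 = 1*8743 + 306 = 9049, q_6 = 1*200 + 7 = 207.
  i=7: a_7=1, p_7 = 1*9049 + 8743 = 17792, q_7 = 1*207 + 200 = 407.
  i=8: a_8=2, p_8 = 2*17792 + 9049 = 44633, q_8 = 2*407 + 207 = 1021.
  i=9: a_9=1, p_9 = 1*44633 + 17792 = 62425, q_9 = 1*1021 + 407 = 1428.
Check: 62425^2 - 1911*1428^2 = 3896880625 - 3896880624 = 1, so (x, y) = (62425, 1428) solves the equation, and by the theorem it is the least positive solution.

(x, y) = (62425, 1428)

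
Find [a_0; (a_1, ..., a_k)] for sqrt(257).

Write x_i = (sqrt(257) + m_i)/d_i with (m_0, d_0) = (0, 1). a_0 = floor(sqrt(257)) = 16, since 16^2 = 256 <= 257 < 289 = 17^2.
Iterate m_{i+1} = d_i*a_i - m_i, d_{i+1} = (257 - m_{i+1}^2)/d_i, a_{i+1} = floor((a_0 + m_{i+1})/d_{i+1}):
  m_1 = 1*16 - 0 = 16, d_1 = (257 - 16^2)/1 = 1/1 = 1, a_1 = floor((16 + 16)/1) = 32.
  m_2 = 1*32 - 16 = 16, d_2 = (257 - 16^2)/1 = 1/1 = 1: (m_2, d_2) = (m_1, d_1) = (16, 1), so from here the quotient a_1 repeats; the period length is 1.
Hence the expansion of sqrt(257) is a_0 = 16 followed by the repeating block 32 (period 1).

[16; (32)]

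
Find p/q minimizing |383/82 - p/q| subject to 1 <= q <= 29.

Expand x = 383/82 as a continued fraction with the Euclidean algorithm:
  383 = 4*82 + 55, so a_0 = 4.
  82 = 1*55 + 27, so a_1 = 1.
  55 = 2*27 + 1, so a_2 = 2.
  27 = 27*1 + 0, so a_3 = 27.
so x = [4; 1, 2, 27].
Convergents (p_i = a_i*p_{i-1} + p_{i-2}, q_i = a_i*q_{i-1} + q_{i-2} with p_{-2}=0, p_{-1}=1, q_{-2}=1, q_{-1}=0), until the denominator exceeds 29:
  i=0: a_0=4, p_0 = 4*1 + 0 = 4, q_0 = 4*0 + 1 = 1.
  i=1: a_1=1, p_1 = 1*4 + 1 = 5, q_1 = 1*1 + 0 = 1.
  i=2: a_2=2, p_2 = 2*5 + 4 = 14, q_2 = 2*1 + 1 = 3.
  i=3: a_3=27, p_3 = 27*14 + 5 = 383, q_3 = 27*3 + 1 = 82.
q_3 = 82 > 29, so the last convergent with denominator <= 29 is p_2/q_2 = 14/3.
The closest fraction with denominator <= 29 is either p_2/q_2 or the intermediate fraction (k*p_2 + p_1)/(k*q_2 + q_1) with the largest k >= 1 whose denominator stays <= 29; these approach x as k grows, and every other convergent or intermediate fraction in range is farther away.
Largest k: floor((29 - q_1)/q_2) = floor((29 - 1)/3) = 9.
That gives (9*14 + 5)/(9*3 + 1) = 131/28.
Compare the errors: |x - 14/3| = |383*3 - 14*82|/(82*3) = 1/246, and |x - 131/28| = |383*28 - 131*82|/(82*28) = 18/2296.
Cross-multiplying, 1*2296 = 2296 < 4428 = 18*246, so 1/246 is smaller: the convergent 14/3 is closer to x than 131/28.

14/3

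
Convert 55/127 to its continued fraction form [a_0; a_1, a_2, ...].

Run the Euclidean algorithm on 55 and 127; the successive quotients are the partial quotients a_0, a_1, ... (each step inverts the fractional part left over by the previous one):
  55 = 0*127 + 55, so a_0 = 0.
  127 = 2*55 + 17, so a_1 = 2.
  55 = 3*17 + 4, so a_2 = 3.
  17 = 4*4 + 1, so a_3 = 4.
  4 = 4*1 + 0, so a_4 = 4.
The remainder reaches 0 after 5 divisions, so the expansion has 5 partial quotients, read off in order.

[0; 2, 3, 4, 4]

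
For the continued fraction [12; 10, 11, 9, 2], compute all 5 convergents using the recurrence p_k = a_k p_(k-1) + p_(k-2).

Using the convergent recurrence p_i = a_i*p_{i-1} + p_{i-2}, q_i = a_i*q_{i-1} + q_{i-2} with p_{-2}=0, p_{-1}=1, q_{-2}=1, q_{-1}=0:
  i=0: a_0=12, p_0 = 12*1 + 0 = 12, q_0 = 12*0 + 1 = 1.
  i=1: a_1=10, p_1 = 10*12 + 1 = 121, q_1 = 10*1 + 0 = 10.
  i=2: a_2=11, p_2 = 11*121 + 12 = 1343, q_2 = 11*10 + 1 = 111.
  i=3: a_3=9, p_3 = 9*1343 + 121 = 12208, q_3 = 9*111 + 10 = 1009.
  i=4: a_4=2, p_4 = 2*12208 + 1343 = 25759, q_4 = 2*1009 + 111 = 2129.

12/1, 121/10, 1343/111, 12208/1009, 25759/2129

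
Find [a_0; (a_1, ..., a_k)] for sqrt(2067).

Write x_i = (sqrt(2067) + m_i)/d_i with (m_0, d_0) = (0, 1). a_0 = floor(sqrt(2067)) = 45, since 45^2 = 2025 <= 2067 < 2116 = 46^2.
Iterate m_{i+1} = d_i*a_i - m_i, d_{i+1} = (2067 - m_{i+1}^2)/d_i, a_{i+1} = floor((a_0 + m_{i+1})/d_{i+1}):
  m_1 = 1*45 - 0 = 45, d_1 = (2067 - 45^2)/1 = 42/1 = 42, a_1 = floor((45 + 45)/42) = 2.
  m_2 = 42*2 - 45 = 39, d_2 = (2067 - 39^2)/42 = 546/42 = 13, a_2 = floor((45 + 39)/13) = 6.
  m_3 = 13*6 - 39 = 39, d_3 = (2067 - 39^2)/13 = 546/13 = 42, a_3 = floor((45 + 39)/42) = 2.
  m_4 = 42*2 - 39 = 45, d_4 = (2067 - 45^2)/42 = 42/42 = 1, a_4 = floor((45 + 45)/1) = 90.
  m_5 = 1*90 - 45 = 45, d_5 = (2067 - 45^2)/1 = 42/1 = 42: (m_5, d_5) = (m_1, d_1) = (45, 42), so from here the quotients repeat a_1, ..., a_4; the period length is 4.
Hence the expansion of sqrt(2067) is a_0 = 45 followed by the repeating block 2, 6, 2, 90 (period 4).

[45; (2, 6, 2, 90)]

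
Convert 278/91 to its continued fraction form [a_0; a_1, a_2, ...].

Run the Euclidean algorithm on 278 and 91; the successive quotients are the partial quotients a_0, a_1, ... (each step inverts the fractional part left over by the previous one):
  278 = 3*91 + 5, so a_0 = 3.
  91 = 18*5 + 1, so a_1 = 18.
  5 = 5*1 + 0, so a_2 = 5.
The remainder reaches 0 after 3 divisions, so the expansion has 3 partial quotients, read off in order.

[3; 18, 5]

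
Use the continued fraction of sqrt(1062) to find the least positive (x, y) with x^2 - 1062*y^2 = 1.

(x, y) = (306917, 9418)

First expand sqrt(1062) as a continued fraction. With x_i = (sqrt(1062) + m_i)/d_i and (m_0, d_0) = (0, 1): a_0 = floor(sqrt(1062)) = 32, since 32^2 = 1024 <= 1062 < 1089 = 33^2.
Iterate m_{i+1} = d_i*a_i - m_i, d_{i+1} = (1062 - m_{i+1}^2)/d_i, a_{i+1} = floor((a_0 + m_{i+1})/d_{i+1}):
  m_1 = 1*32 - 0 = 32, d_1 = (1062 - 32^2)/1 = 38/1 = 38, a_1 = floor((32 + 32)/38) = 1.
  m_2 = 38*1 - 32 = 6, d_2 = (1062 - 6^2)/38 = 1026/38 = 27, a_2 = floor((32 + 6)/27) = 1.
  m_3 = 27*1 - 6 = 21, d_3 = (1062 - 21^2)/27 = 621/27 = 23, a_3 = floor((32 + 21)/23) = 2.
  m_4 = 23*2 - 21 = 25, d_4 = (1062 - 25^2)/23 = 437/23 = 19, a_4 = floor((32 + 25)/19) = 3.
  m_5 = 19*3 - 25 = 32, d_5 = (1062 - 32^2)/19 = 38/19 = 2, a_5 = floor((32 + 32)/2) = 32.
  m_6 = 2*32 - 32 = 32, d_6 = (1062 - 32^2)/2 = 38/2 = 19, a_6 = floor((32 + 32)/19) = 3.
  m_7 = 19*3 - 32 = 25, d_7 = (1062 - 25^2)/19 = 437/19 = 23, a_7 = floor((32 + 25)/23) = 2.
  m_8 = 23*2 - 25 = 21, d_8 = (1062 - 21^2)/23 = 621/23 = 27, a_8 = floor((32 + 21)/27) = 1.
  m_9 = 27*1 - 21 = 6, d_9 = (1062 - 6^2)/27 = 1026/27 = 38, a_9 = floor((32 + 6)/38) = 1.
  m_10 = 38*1 - 6 = 32, d_10 = (1062 - 32^2)/38 = 38/38 = 1, a_10 = floor((32 + 32)/1) = 64.
  m_11 = 1*64 - 32 = 32, d_11 = (1062 - 32^2)/1 = 38/1 = 38: (m_11, d_11) = (m_1, d_1) = (32, 38), so from here the quotients repeat a_1, ..., a_10; the period length is 10.
So sqrt(1062) = [32; (1, 1, 2, 3, 32, 3, 2, 1, 1, 64)] with period length k = 10.
k is even, so the fundamental solution of x^2 - 1062y^2 = 1 is (p_{k-1}, q_{k-1}) = (p_9, q_9); compute convergents through index 9.
Convergents (p_i = a_i*p_{i-1} + p_{i-2}, q_i = a_i*q_{i-1} + q_{i-2} with p_{-2}=0, p_{-1}=1, q_{-2}=1, q_{-1}=0):
  i=0: a_0=32, p_0 = 32*1 + 0 = 32, q_0 = 32*0 + 1 = 1.
  i=1: a_1=1, p_1 = 1*32 + 1 = 33, q_1 = 1*1 + 0 = 1.
  i=2: a_2=1, p_2 = 1*33 + 32 = 65, q_2 = 1*1 + 1 = 2.
  i=3: a_3=2, p_3 = 2*65 + 33 = 163, q_3 = 2*2 + 1 = 5.
  i=4: a_4=3, p_4 = 3*163 + 65 = 554, q_4 = 3*5 + 2 = 17.
  i=5: a_5=32, p_5 = 32*554 + 163 = 17891, q_5 = 32*17 + 5 = 549.
  i=6: a_6=3, p_6 = 3*17891 + 554 = 54227, q_6 = 3*549 + 17 = 1664.
  i=7: a_7=2, p_7 = 2*54227 + 17891 = 126345, q_7 = 2*1664 + 549 = 3877.
  i=8: a_8=1, p_8 = 1*126345 + 54227 = 180572, q_8 = 1*3877 + 1664 = 5541.
  i=9: a_9=1, p_9 = 1*180572 + 126345 = 306917, q_9 = 1*5541 + 3877 = 9418.
Check: 306917^2 - 1062*9418^2 = 94198044889 - 94198044888 = 1, so (x, y) = (306917, 9418) solves the equation, and by the theorem it is the least positive solution.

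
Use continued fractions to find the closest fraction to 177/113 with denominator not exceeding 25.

36/23

Expand x = 177/113 as a continued fraction with the Euclidean algorithm:
  177 = 1*113 + 64, so a_0 = 1.
  113 = 1*64 + 49, so a_1 = 1.
  64 = 1*49 + 15, so a_2 = 1.
  49 = 3*15 + 4, so a_3 = 3.
  15 = 3*4 + 3, so a_4 = 3.
  4 = 1*3 + 1, so a_5 = 1.
  3 = 3*1 + 0, so a_6 = 3.
so x = [1; 1, 1, 3, 3, 1, 3].
Convergents (p_i = a_i*p_{i-1} + p_{i-2}, q_i = a_i*q_{i-1} + q_{i-2} with p_{-2}=0, p_{-1}=1, q_{-2}=1, q_{-1}=0), until the denominator exceeds 25:
  i=0: a_0=1, p_0 = 1*1 + 0 = 1, q_0 = 1*0 + 1 = 1.
  i=1: a_1=1, p_1 = 1*1 + 1 = 2, q_1 = 1*1 + 0 = 1.
  i=2: a_2=1, p_2 = 1*2 + 1 = 3, q_2 = 1*1 + 1 = 2.
  i=3: a_3=3, p_3 = 3*3 + 2 = 11, q_3 = 3*2 + 1 = 7.
  i=4: a_4=3, p_4 = 3*11 + 3 = 36, q_4 = 3*7 + 2 = 23.
  i=5: a_5=1, p_5 = 1*36 + 11 = 47, q_5 = 1*23 + 7 = 30.
q_5 = 30 > 25, so the last convergent with denominator <= 25 is p_4/q_4 = 36/23.
The closest fraction with denominator <= 25 is either p_4/q_4 or the intermediate fraction (k*p_4 + p_3)/(k*q_4 + q_3) with the largest k >= 1 whose denominator stays <= 25; these approach x as k grows, and every other convergent or intermediate fraction in range is farther away.
Largest k: floor((25 - q_3)/q_4) = floor((25 - 7)/23) = 0.
Since k = 0, no intermediate fraction beyond p_4/q_4 has denominator <= 25, so the convergent 36/23 is the closest (its error is |177*23 - 36*113|/(113*23) = 3/2599).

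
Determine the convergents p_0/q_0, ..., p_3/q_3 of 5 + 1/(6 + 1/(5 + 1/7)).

5/1, 31/6, 160/31, 1151/223

Using the convergent recurrence p_i = a_i*p_{i-1} + p_{i-2}, q_i = a_i*q_{i-1} + q_{i-2} with p_{-2}=0, p_{-1}=1, q_{-2}=1, q_{-1}=0:
  i=0: a_0=5, p_0 = 5*1 + 0 = 5, q_0 = 5*0 + 1 = 1.
  i=1: a_1=6, p_1 = 6*5 + 1 = 31, q_1 = 6*1 + 0 = 6.
  i=2: a_2=5, p_2 = 5*31 + 5 = 160, q_2 = 5*6 + 1 = 31.
  i=3: a_3=7, p_3 = 7*160 + 31 = 1151, q_3 = 7*31 + 6 = 223.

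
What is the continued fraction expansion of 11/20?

[0; 1, 1, 4, 2]

Run the Euclidean algorithm on 11 and 20; the successive quotients are the partial quotients a_0, a_1, ... (each step inverts the fractional part left over by the previous one):
  11 = 0*20 + 11, so a_0 = 0.
  20 = 1*11 + 9, so a_1 = 1.
  11 = 1*9 + 2, so a_2 = 1.
  9 = 4*2 + 1, so a_3 = 4.
  2 = 2*1 + 0, so a_4 = 2.
The remainder reaches 0 after 5 divisions, so the expansion has 5 partial quotients, read off in order.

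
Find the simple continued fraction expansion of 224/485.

[0; 2, 6, 18, 2]

Run the Euclidean algorithm on 224 and 485; the successive quotients are the partial quotients a_0, a_1, ... (each step inverts the fractional part left over by the previous one):
  224 = 0*485 + 224, so a_0 = 0.
  485 = 2*224 + 37, so a_1 = 2.
  224 = 6*37 + 2, so a_2 = 6.
  37 = 18*2 + 1, so a_3 = 18.
  2 = 2*1 + 0, so a_4 = 2.
The remainder reaches 0 after 5 divisions, so the expansion has 5 partial quotients, read off in order.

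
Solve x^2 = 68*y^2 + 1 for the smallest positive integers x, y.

First expand sqrt(68) as a continued fraction. With x_i = (sqrt(68) + m_i)/d_i and (m_0, d_0) = (0, 1): a_0 = floor(sqrt(68)) = 8, since 8^2 = 64 <= 68 < 81 = 9^2.
Iterate m_{i+1} = d_i*a_i - m_i, d_{i+1} = (68 - m_{i+1}^2)/d_i, a_{i+1} = floor((a_0 + m_{i+1})/d_{i+1}):
  m_1 = 1*8 - 0 = 8, d_1 = (68 - 8^2)/1 = 4/1 = 4, a_1 = floor((8 + 8)/4) = 4.
  m_2 = 4*4 - 8 = 8, d_2 = (68 - 8^2)/4 = 4/4 = 1, a_2 = floor((8 + 8)/1) = 16.
  m_3 = 1*16 - 8 = 8, d_3 = (68 - 8^2)/1 = 4/1 = 4: (m_3, d_3) = (m_1, d_1) = (8, 4), so from here the quotients repeat a_1, a_2; the period length is 2.
So sqrt(68) = [8; (4, 16)] with period length k = 2.
k is even, so the fundamental solution of x^2 - 68y^2 = 1 is (p_{k-1}, q_{k-1}) = (p_1, q_1); compute convergents through index 1.
Convergents (p_i = a_i*p_{i-1} + p_{i-2}, q_i = a_i*q_{i-1} + q_{i-2} with p_{-2}=0, p_{-1}=1, q_{-2}=1, q_{-1}=0):
  i=0: a_0=8, p_0 = 8*1 + 0 = 8, q_0 = 8*0 + 1 = 1.
  i=1: a_1=4, p_1 = 4*8 + 1 = 33, q_1 = 4*1 + 0 = 4.
Check: 33^2 - 68*4^2 = 1089 - 1088 = 1, so (x, y) = (33, 4) solves the equation, and by the theorem it is the least positive solution.

(x, y) = (33, 4)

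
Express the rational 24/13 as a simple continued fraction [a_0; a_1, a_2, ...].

[1; 1, 5, 2]

Run the Euclidean algorithm on 24 and 13; the successive quotients are the partial quotients a_0, a_1, ... (each step inverts the fractional part left over by the previous one):
  24 = 1*13 + 11, so a_0 = 1.
  13 = 1*11 + 2, so a_1 = 1.
  11 = 5*2 + 1, so a_2 = 5.
  2 = 2*1 + 0, so a_3 = 2.
The remainder reaches 0 after 4 divisions, so the expansion has 4 partial quotients, read off in order.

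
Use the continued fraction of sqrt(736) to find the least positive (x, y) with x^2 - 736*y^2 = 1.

(x, y) = (24335, 897)

First expand sqrt(736) as a continued fraction. With x_i = (sqrt(736) + m_i)/d_i and (m_0, d_0) = (0, 1): a_0 = floor(sqrt(736)) = 27, since 27^2 = 729 <= 736 < 784 = 28^2.
Iterate m_{i+1} = d_i*a_i - m_i, d_{i+1} = (736 - m_{i+1}^2)/d_i, a_{i+1} = floor((a_0 + m_{i+1})/d_{i+1}):
  m_1 = 1*27 - 0 = 27, d_1 = (736 - 27^2)/1 = 7/1 = 7, a_1 = floor((27 + 27)/7) = 7.
  m_2 = 7*7 - 27 = 22, d_2 = (736 - 22^2)/7 = 252/7 = 36, a_2 = floor((27 + 22)/36) = 1.
  m_3 = 36*1 - 22 = 14, d_3 = (736 - 14^2)/36 = 540/36 = 15, a_3 = floor((27 + 14)/15) = 2.
  m_4 = 15*2 - 14 = 16, d_4 = (736 - 16^2)/15 = 480/15 = 32, a_4 = floor((27 + 16)/32) = 1.
  m_5 = 32*1 - 16 = 16, d_5 = (736 - 16^2)/32 = 480/32 = 15, a_5 = floor((27 + 16)/15) = 2.
  m_6 = 15*2 - 16 = 14, d_6 = (736 - 14^2)/15 = 540/15 = 36, a_6 = floor((27 + 14)/36) = 1.
  m_7 = 36*1 - 14 = 22, d_7 = (736 - 22^2)/36 = 252/36 = 7, a_7 = floor((27 + 22)/7) = 7.
  m_8 = 7*7 - 22 = 27, d_8 = (736 - 27^2)/7 = 7/7 = 1, a_8 = floor((27 + 27)/1) = 54.
  m_9 = 1*54 - 27 = 27, d_9 = (736 - 27^2)/1 = 7/1 = 7: (m_9, d_9) = (m_1, d_1) = (27, 7), so from here the quotients repeat a_1, ..., a_8; the period length is 8.
So sqrt(736) = [27; (7, 1, 2, 1, 2, 1, 7, 54)] with period length k = 8.
k is even, so the fundamental solution of x^2 - 736y^2 = 1 is (p_{k-1}, q_{k-1}) = (p_7, q_7); compute convergents through index 7.
Convergents (p_i = a_i*p_{i-1} + p_{i-2}, q_i = a_i*q_{i-1} + q_{i-2} with p_{-2}=0, p_{-1}=1, q_{-2}=1, q_{-1}=0):
  i=0: a_0=27, p_0 = 27*1 + 0 = 27, q_0 = 27*0 + 1 = 1.
  i=1: a_1=7, p_1 = 7*27 + 1 = 190, q_1 = 7*1 + 0 = 7.
  i=2: a_2=1, p_2 = 1*190 + 27 = 217, q_2 = 1*7 + 1 = 8.
  i=3: a_3=2, p_3 = 2*217 + 190 = 624, q_3 = 2*8 + 7 = 23.
  i=4: a_4=1, p_4 = 1*624 + 217 = 841, q_4 = 1*23 + 8 = 31.
  i=5: a_5=2, p_5 = 2*841 + 624 = 2306, q_5 = 2*31 + 23 = 85.
  i=6: a_6=1, p_6 = 1*2306 + 841 = 3147, q_6 = 1*85 + 31 = 116.
  i=7: a_7=7, p_7 = 7*3147 + 2306 = 24335, q_7 = 7*116 + 85 = 897.
Check: 24335^2 - 736*897^2 = 592192225 - 592192224 = 1, so (x, y) = (24335, 897) solves the equation, and by the theorem it is the least positive solution.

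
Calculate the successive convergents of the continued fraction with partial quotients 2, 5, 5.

2/1, 11/5, 57/26

Using the convergent recurrence p_i = a_i*p_{i-1} + p_{i-2}, q_i = a_i*q_{i-1} + q_{i-2} with p_{-2}=0, p_{-1}=1, q_{-2}=1, q_{-1}=0:
  i=0: a_0=2, p_0 = 2*1 + 0 = 2, q_0 = 2*0 + 1 = 1.
  i=1: a_1=5, p_1 = 5*2 + 1 = 11, q_1 = 5*1 + 0 = 5.
  i=2: a_2=5, p_2 = 5*11 + 2 = 57, q_2 = 5*5 + 1 = 26.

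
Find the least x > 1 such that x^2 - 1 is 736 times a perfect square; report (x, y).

(x, y) = (24335, 897)

First expand sqrt(736) as a continued fraction. With x_i = (sqrt(736) + m_i)/d_i and (m_0, d_0) = (0, 1): a_0 = floor(sqrt(736)) = 27, since 27^2 = 729 <= 736 < 784 = 28^2.
Iterate m_{i+1} = d_i*a_i - m_i, d_{i+1} = (736 - m_{i+1}^2)/d_i, a_{i+1} = floor((a_0 + m_{i+1})/d_{i+1}):
  m_1 = 1*27 - 0 = 27, d_1 = (736 - 27^2)/1 = 7/1 = 7, a_1 = floor((27 + 27)/7) = 7.
  m_2 = 7*7 - 27 = 22, d_2 = (736 - 22^2)/7 = 252/7 = 36, a_2 = floor((27 + 22)/36) = 1.
  m_3 = 36*1 - 22 = 14, d_3 = (736 - 14^2)/36 = 540/36 = 15, a_3 = floor((27 + 14)/15) = 2.
  m_4 = 15*2 - 14 = 16, d_4 = (736 - 16^2)/15 = 480/15 = 32, a_4 = floor((27 + 16)/32) = 1.
  m_5 = 32*1 - 16 = 16, d_5 = (736 - 16^2)/32 = 480/32 = 15, a_5 = floor((27 + 16)/15) = 2.
  m_6 = 15*2 - 16 = 14, d_6 = (736 - 14^2)/15 = 540/15 = 36, a_6 = floor((27 + 14)/36) = 1.
  m_7 = 36*1 - 14 = 22, d_7 = (736 - 22^2)/36 = 252/36 = 7, a_7 = floor((27 + 22)/7) = 7.
  m_8 = 7*7 - 22 = 27, d_8 = (736 - 27^2)/7 = 7/7 = 1, a_8 = floor((27 + 27)/1) = 54.
  m_9 = 1*54 - 27 = 27, d_9 = (736 - 27^2)/1 = 7/1 = 7: (m_9, d_9) = (m_1, d_1) = (27, 7), so from here the quotients repeat a_1, ..., a_8; the period length is 8.
So sqrt(736) = [27; (7, 1, 2, 1, 2, 1, 7, 54)] with period length k = 8.
k is even, so the fundamental solution of x^2 - 736y^2 = 1 is (p_{k-1}, q_{k-1}) = (p_7, q_7); compute convergents through index 7.
Convergents (p_i = a_i*p_{i-1} + p_{i-2}, q_i = a_i*q_{i-1} + q_{i-2} with p_{-2}=0, p_{-1}=1, q_{-2}=1, q_{-1}=0):
  i=0: a_0=27, p_0 = 27*1 + 0 = 27, q_0 = 27*0 + 1 = 1.
  i=1: a_1=7, p_1 = 7*27 + 1 = 190, q_1 = 7*1 + 0 = 7.
  i=2: a_2=1, p_2 = 1*190 + 27 = 217, q_2 = 1*7 + 1 = 8.
  i=3: a_3=2, p_3 = 2*217 + 190 = 624, q_3 = 2*8 + 7 = 23.
  i=4: a_4=1, p_4 = 1*624 + 217 = 841, q_4 = 1*23 + 8 = 31.
  i=5: a_5=2, p_5 = 2*841 + 624 = 2306, q_5 = 2*31 + 23 = 85.
  i=6: a_6=1, p_6 = 1*2306 + 841 = 3147, q_6 = 1*85 + 31 = 116.
  i=7: a_7=7, p_7 = 7*3147 + 2306 = 24335, q_7 = 7*116 + 85 = 897.
Check: 24335^2 - 736*897^2 = 592192225 - 592192224 = 1, so (x, y) = (24335, 897) solves the equation, and by the theorem it is the least positive solution.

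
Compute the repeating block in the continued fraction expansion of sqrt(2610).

Write x_i = (sqrt(2610) + m_i)/d_i with (m_0, d_0) = (0, 1). a_0 = floor(sqrt(2610)) = 51, since 51^2 = 2601 <= 2610 < 2704 = 52^2.
Iterate m_{i+1} = d_i*a_i - m_i, d_{i+1} = (2610 - m_{i+1}^2)/d_i, a_{i+1} = floor((a_0 + m_{i+1})/d_{i+1}):
  m_1 = 1*51 - 0 = 51, d_1 = (2610 - 51^2)/1 = 9/1 = 9, a_1 = floor((51 + 51)/9) = 11.
  m_2 = 9*11 - 51 = 48, d_2 = (2610 - 48^2)/9 = 306/9 = 34, a_2 = floor((51 + 48)/34) = 2.
  m_3 = 34*2 - 48 = 20, d_3 = (2610 - 20^2)/34 = 2210/34 = 65, a_3 = floor((51 + 20)/65) = 1.
  m_4 = 65*1 - 20 = 45, d_4 = (2610 - 45^2)/65 = 585/65 = 9, a_4 = floor((51 + 45)/9) = 10.
  m_5 = 9*10 - 45 = 45, d_5 = (2610 - 45^2)/9 = 585/9 = 65, a_5 = floor((51 + 45)/65) = 1.
  m_6 = 65*1 - 45 = 20, d_6 = (2610 - 20^2)/65 = 2210/65 = 34, a_6 = floor((51 + 20)/34) = 2.
  m_7 = 34*2 - 20 = 48, d_7 = (2610 - 48^2)/34 = 306/34 = 9, a_7 = floor((51 + 48)/9) = 11.
  m_8 = 9*11 - 48 = 51, d_8 = (2610 - 51^2)/9 = 9/9 = 1, a_8 = floor((51 + 51)/1) = 102.
  m_9 = 1*102 - 51 = 51, d_9 = (2610 - 51^2)/1 = 9/1 = 9: (m_9, d_9) = (m_1, d_1) = (51, 9), so from here the quotients repeat a_1, ..., a_8; the period length is 8.
Hence the expansion of sqrt(2610) is a_0 = 51 followed by the repeating block 11, 2, 1, 10, 1, 2, 11, 102 (period 8).

[51; (11, 2, 1, 10, 1, 2, 11, 102)]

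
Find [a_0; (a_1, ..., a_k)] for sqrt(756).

Write x_i = (sqrt(756) + m_i)/d_i with (m_0, d_0) = (0, 1). a_0 = floor(sqrt(756)) = 27, since 27^2 = 729 <= 756 < 784 = 28^2.
Iterate m_{i+1} = d_i*a_i - m_i, d_{i+1} = (756 - m_{i+1}^2)/d_i, a_{i+1} = floor((a_0 + m_{i+1})/d_{i+1}):
  m_1 = 1*27 - 0 = 27, d_1 = (756 - 27^2)/1 = 27/1 = 27, a_1 = floor((27 + 27)/27) = 2.
  m_2 = 27*2 - 27 = 27, d_2 = (756 - 27^2)/27 = 27/27 = 1, a_2 = floor((27 + 27)/1) = 54.
  m_3 = 1*54 - 27 = 27, d_3 = (756 - 27^2)/1 = 27/1 = 27: (m_3, d_3) = (m_1, d_1) = (27, 27), so from here the quotients repeat a_1, a_2; the period length is 2.
Hence the expansion of sqrt(756) is a_0 = 27 followed by the repeating block 2, 54 (period 2).

[27; (2, 54)]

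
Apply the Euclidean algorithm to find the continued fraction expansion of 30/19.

[1; 1, 1, 2, 1, 2]

Run the Euclidean algorithm on 30 and 19; the successive quotients are the partial quotients a_0, a_1, ... (each step inverts the fractional part left over by the previous one):
  30 = 1*19 + 11, so a_0 = 1.
  19 = 1*11 + 8, so a_1 = 1.
  11 = 1*8 + 3, so a_2 = 1.
  8 = 2*3 + 2, so a_3 = 2.
  3 = 1*2 + 1, so a_4 = 1.
  2 = 2*1 + 0, so a_5 = 2.
The remainder reaches 0 after 6 divisions, so the expansion has 6 partial quotients, read off in order.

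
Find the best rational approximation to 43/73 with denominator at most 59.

33/56

Expand x = 43/73 as a continued fraction with the Euclidean algorithm:
  43 = 0*73 + 43, so a_0 = 0.
  73 = 1*43 + 30, so a_1 = 1.
  43 = 1*30 + 13, so a_2 = 1.
  30 = 2*13 + 4, so a_3 = 2.
  13 = 3*4 + 1, so a_4 = 3.
  4 = 4*1 + 0, so a_5 = 4.
so x = [0; 1, 1, 2, 3, 4].
Convergents (p_i = a_i*p_{i-1} + p_{i-2}, q_i = a_i*q_{i-1} + q_{i-2} with p_{-2}=0, p_{-1}=1, q_{-2}=1, q_{-1}=0), until the denominator exceeds 59:
  i=0: a_0=0, p_0 = 0*1 + 0 = 0, q_0 = 0*0 + 1 = 1.
  i=1: a_1=1, p_1 = 1*0 + 1 = 1, q_1 = 1*1 + 0 = 1.
  i=2: a_2=1, p_2 = 1*1 + 0 = 1, q_2 = 1*1 + 1 = 2.
  i=3: a_3=2, p_3 = 2*1 + 1 = 3, q_3 = 2*2 + 1 = 5.
  i=4: a_4=3, p_4 = 3*3 + 1 = 10, q_4 = 3*5 + 2 = 17.
  i=5: a_5=4, p_5 = 4*10 + 3 = 43, q_5 = 4*17 + 5 = 73.
q_5 = 73 > 59, so the last convergent with denominator <= 59 is p_4/q_4 = 10/17.
The closest fraction with denominator <= 59 is either p_4/q_4 or the intermediate fraction (k*p_4 + p_3)/(k*q_4 + q_3) with the largest k >= 1 whose denominator stays <= 59; these approach x as k grows, and every other convergent or intermediate fraction in range is farther away.
Largest k: floor((59 - q_3)/q_4) = floor((59 - 5)/17) = 3.
That gives (3*10 + 3)/(3*17 + 5) = 33/56.
Compare the errors: |x - 10/17| = |43*17 - 10*73|/(73*17) = 1/1241, and |x - 33/56| = |43*56 - 33*73|/(73*56) = 1/4088.
Cross-multiplying, 1*1241 = 1241 < 4088 = 1*4088, so 1/4088 is smaller: the intermediate fraction 33/56 is closer to x than 10/17.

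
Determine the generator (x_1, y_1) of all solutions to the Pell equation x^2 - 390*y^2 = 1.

(x, y) = (79, 4)

First expand sqrt(390) as a continued fraction. With x_i = (sqrt(390) + m_i)/d_i and (m_0, d_0) = (0, 1): a_0 = floor(sqrt(390)) = 19, since 19^2 = 361 <= 390 < 400 = 20^2.
Iterate m_{i+1} = d_i*a_i - m_i, d_{i+1} = (390 - m_{i+1}^2)/d_i, a_{i+1} = floor((a_0 + m_{i+1})/d_{i+1}):
  m_1 = 1*19 - 0 = 19, d_1 = (390 - 19^2)/1 = 29/1 = 29, a_1 = floor((19 + 19)/29) = 1.
  m_2 = 29*1 - 19 = 10, d_2 = (390 - 10^2)/29 = 290/29 = 10, a_2 = floor((19 + 10)/10) = 2.
  m_3 = 10*2 - 10 = 10, d_3 = (390 - 10^2)/10 = 290/10 = 29, a_3 = floor((19 + 10)/29) = 1.
  m_4 = 29*1 - 10 = 19, d_4 = (390 - 19^2)/29 = 29/29 = 1, a_4 = floor((19 + 19)/1) = 38.
  m_5 = 1*38 - 19 = 19, d_5 = (390 - 19^2)/1 = 29/1 = 29: (m_5, d_5) = (m_1, d_1) = (19, 29), so from here the quotients repeat a_1, ..., a_4; the period length is 4.
So sqrt(390) = [19; (1, 2, 1, 38)] with period length k = 4.
k is even, so the fundamental solution of x^2 - 390y^2 = 1 is (p_{k-1}, q_{k-1}) = (p_3, q_3); compute convergents through index 3.
Convergents (p_i = a_i*p_{i-1} + p_{i-2}, q_i = a_i*q_{i-1} + q_{i-2} with p_{-2}=0, p_{-1}=1, q_{-2}=1, q_{-1}=0):
  i=0: a_0=19, p_0 = 19*1 + 0 = 19, q_0 = 19*0 + 1 = 1.
  i=1: a_1=1, p_1 = 1*19 + 1 = 20, q_1 = 1*1 + 0 = 1.
  i=2: a_2=2, p_2 = 2*20 + 19 = 59, q_2 = 2*1 + 1 = 3.
  i=3: a_3=1, p_3 = 1*59 + 20 = 79, q_3 = 1*3 + 1 = 4.
Check: 79^2 - 390*4^2 = 6241 - 6240 = 1, so (x, y) = (79, 4) solves the equation, and by the theorem it is the least positive solution.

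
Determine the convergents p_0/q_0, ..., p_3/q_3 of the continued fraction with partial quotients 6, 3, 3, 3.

6/1, 19/3, 63/10, 208/33

Using the convergent recurrence p_i = a_i*p_{i-1} + p_{i-2}, q_i = a_i*q_{i-1} + q_{i-2} with p_{-2}=0, p_{-1}=1, q_{-2}=1, q_{-1}=0:
  i=0: a_0=6, p_0 = 6*1 + 0 = 6, q_0 = 6*0 + 1 = 1.
  i=1: a_1=3, p_1 = 3*6 + 1 = 19, q_1 = 3*1 + 0 = 3.
  i=2: a_2=3, p_2 = 3*19 + 6 = 63, q_2 = 3*3 + 1 = 10.
  i=3: a_3=3, p_3 = 3*63 + 19 = 208, q_3 = 3*10 + 3 = 33.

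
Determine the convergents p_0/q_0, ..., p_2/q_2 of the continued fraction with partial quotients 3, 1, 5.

Using the convergent recurrence p_i = a_i*p_{i-1} + p_{i-2}, q_i = a_i*q_{i-1} + q_{i-2} with p_{-2}=0, p_{-1}=1, q_{-2}=1, q_{-1}=0:
  i=0: a_0=3, p_0 = 3*1 + 0 = 3, q_0 = 3*0 + 1 = 1.
  i=1: a_1=1, p_1 = 1*3 + 1 = 4, q_1 = 1*1 + 0 = 1.
  i=2: a_2=5, p_2 = 5*4 + 3 = 23, q_2 = 5*1 + 1 = 6.

3/1, 4/1, 23/6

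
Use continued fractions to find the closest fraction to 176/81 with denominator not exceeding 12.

13/6

Expand x = 176/81 as a continued fraction with the Euclidean algorithm:
  176 = 2*81 + 14, so a_0 = 2.
  81 = 5*14 + 11, so a_1 = 5.
  14 = 1*11 + 3, so a_2 = 1.
  11 = 3*3 + 2, so a_3 = 3.
  3 = 1*2 + 1, so a_4 = 1.
  2 = 2*1 + 0, so a_5 = 2.
so x = [2; 5, 1, 3, 1, 2].
Convergents (p_i = a_i*p_{i-1} + p_{i-2}, q_i = a_i*q_{i-1} + q_{i-2} with p_{-2}=0, p_{-1}=1, q_{-2}=1, q_{-1}=0), until the denominator exceeds 12:
  i=0: a_0=2, p_0 = 2*1 + 0 = 2, q_0 = 2*0 + 1 = 1.
  i=1: a_1=5, p_1 = 5*2 + 1 = 11, q_1 = 5*1 + 0 = 5.
  i=2: a_2=1, p_2 = 1*11 + 2 = 13, q_2 = 1*5 + 1 = 6.
  i=3: a_3=3, p_3 = 3*13 + 11 = 50, q_3 = 3*6 + 5 = 23.
q_3 = 23 > 12, so the last convergent with denominator <= 12 is p_2/q_2 = 13/6.
The closest fraction with denominator <= 12 is either p_2/q_2 or the intermediate fraction (k*p_2 + p_1)/(k*q_2 + q_1) with the largest k >= 1 whose denominator stays <= 12; these approach x as k grows, and every other convergent or intermediate fraction in range is farther away.
Largest k: floor((12 - q_1)/q_2) = floor((12 - 5)/6) = 1.
That gives (1*13 + 11)/(1*6 + 5) = 24/11.
Compare the errors: |x - 13/6| = |176*6 - 13*81|/(81*6) = 3/486, and |x - 24/11| = |176*11 - 24*81|/(81*11) = 8/891.
Cross-multiplying, 3*891 = 2673 < 3888 = 8*486, so 3/486 is smaller: the convergent 13/6 is closer to x than 24/11.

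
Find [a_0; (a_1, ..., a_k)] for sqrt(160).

[12; (1, 1, 1, 5, 1, 1, 1, 24)]

Write x_i = (sqrt(160) + m_i)/d_i with (m_0, d_0) = (0, 1). a_0 = floor(sqrt(160)) = 12, since 12^2 = 144 <= 160 < 169 = 13^2.
Iterate m_{i+1} = d_i*a_i - m_i, d_{i+1} = (160 - m_{i+1}^2)/d_i, a_{i+1} = floor((a_0 + m_{i+1})/d_{i+1}):
  m_1 = 1*12 - 0 = 12, d_1 = (160 - 12^2)/1 = 16/1 = 16, a_1 = floor((12 + 12)/16) = 1.
  m_2 = 16*1 - 12 = 4, d_2 = (160 - 4^2)/16 = 144/16 = 9, a_2 = floor((12 + 4)/9) = 1.
  m_3 = 9*1 - 4 = 5, d_3 = (160 - 5^2)/9 = 135/9 = 15, a_3 = floor((12 + 5)/15) = 1.
  m_4 = 15*1 - 5 = 10, d_4 = (160 - 10^2)/15 = 60/15 = 4, a_4 = floor((12 + 10)/4) = 5.
  m_5 = 4*5 - 10 = 10, d_5 = (160 - 10^2)/4 = 60/4 = 15, a_5 = floor((12 + 10)/15) = 1.
  m_6 = 15*1 - 10 = 5, d_6 = (160 - 5^2)/15 = 135/15 = 9, a_6 = floor((12 + 5)/9) = 1.
  m_7 = 9*1 - 5 = 4, d_7 = (160 - 4^2)/9 = 144/9 = 16, a_7 = floor((12 + 4)/16) = 1.
  m_8 = 16*1 - 4 = 12, d_8 = (160 - 12^2)/16 = 16/16 = 1, a_8 = floor((12 + 12)/1) = 24.
  m_9 = 1*24 - 12 = 12, d_9 = (160 - 12^2)/1 = 16/1 = 16: (m_9, d_9) = (m_1, d_1) = (12, 16), so from here the quotients repeat a_1, ..., a_8; the period length is 8.
Hence the expansion of sqrt(160) is a_0 = 12 followed by the repeating block 1, 1, 1, 5, 1, 1, 1, 24 (period 8).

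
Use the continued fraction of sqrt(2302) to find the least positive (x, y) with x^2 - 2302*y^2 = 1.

First expand sqrt(2302) as a continued fraction. With x_i = (sqrt(2302) + m_i)/d_i and (m_0, d_0) = (0, 1): a_0 = floor(sqrt(2302)) = 47, since 47^2 = 2209 <= 2302 < 2304 = 48^2.
Iterate m_{i+1} = d_i*a_i - m_i, d_{i+1} = (2302 - m_{i+1}^2)/d_i, a_{i+1} = floor((a_0 + m_{i+1})/d_{i+1}):
  m_1 = 1*47 - 0 = 47, d_1 = (2302 - 47^2)/1 = 93/1 = 93, a_1 = floor((47 + 47)/93) = 1.
  m_2 = 93*1 - 47 = 46, d_2 = (2302 - 46^2)/93 = 186/93 = 2, a_2 = floor((47 + 46)/2) = 46.
  m_3 = 2*46 - 46 = 46, d_3 = (2302 - 46^2)/2 = 186/2 = 93, a_3 = floor((47 + 46)/93) = 1.
  m_4 = 93*1 - 46 = 47, d_4 = (2302 - 47^2)/93 = 93/93 = 1, a_4 = floor((47 + 47)/1) = 94.
  m_5 = 1*94 - 47 = 47, d_5 = (2302 - 47^2)/1 = 93/1 = 93: (m_5, d_5) = (m_1, d_1) = (47, 93), so from here the quotients repeat a_1, ..., a_4; the period length is 4.
So sqrt(2302) = [47; (1, 46, 1, 94)] with period length k = 4.
k is even, so the fundamental solution of x^2 - 2302y^2 = 1 is (p_{k-1}, q_{k-1}) = (p_3, q_3); compute convergents through index 3.
Convergents (p_i = a_i*p_{i-1} + p_{i-2}, q_i = a_i*q_{i-1} + q_{i-2} with p_{-2}=0, p_{-1}=1, q_{-2}=1, q_{-1}=0):
  i=0: a_0=47, p_0 = 47*1 + 0 = 47, q_0 = 47*0 + 1 = 1.
  i=1: a_1=1, p_1 = 1*47 + 1 = 48, q_1 = 1*1 + 0 = 1.
  i=2: a_2=46, p_2 = 46*48 + 47 = 2255, q_2 = 46*1 + 1 = 47.
  i=3: a_3=1, p_3 = 1*2255 + 48 = 2303, q_3 = 1*47 + 1 = 48.
Check: 2303^2 - 2302*48^2 = 5303809 - 5303808 = 1, so (x, y) = (2303, 48) solves the equation, and by the theorem it is the least positive solution.

(x, y) = (2303, 48)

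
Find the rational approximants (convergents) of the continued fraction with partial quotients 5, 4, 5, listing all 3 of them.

Using the convergent recurrence p_i = a_i*p_{i-1} + p_{i-2}, q_i = a_i*q_{i-1} + q_{i-2} with p_{-2}=0, p_{-1}=1, q_{-2}=1, q_{-1}=0:
  i=0: a_0=5, p_0 = 5*1 + 0 = 5, q_0 = 5*0 + 1 = 1.
  i=1: a_1=4, p_1 = 4*5 + 1 = 21, q_1 = 4*1 + 0 = 4.
  i=2: a_2=5, p_2 = 5*21 + 5 = 110, q_2 = 5*4 + 1 = 21.

5/1, 21/4, 110/21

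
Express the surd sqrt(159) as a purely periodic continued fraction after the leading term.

Write x_i = (sqrt(159) + m_i)/d_i with (m_0, d_0) = (0, 1). a_0 = floor(sqrt(159)) = 12, since 12^2 = 144 <= 159 < 169 = 13^2.
Iterate m_{i+1} = d_i*a_i - m_i, d_{i+1} = (159 - m_{i+1}^2)/d_i, a_{i+1} = floor((a_0 + m_{i+1})/d_{i+1}):
  m_1 = 1*12 - 0 = 12, d_1 = (159 - 12^2)/1 = 15/1 = 15, a_1 = floor((12 + 12)/15) = 1.
  m_2 = 15*1 - 12 = 3, d_2 = (159 - 3^2)/15 = 150/15 = 10, a_2 = floor((12 + 3)/10) = 1.
  m_3 = 10*1 - 3 = 7, d_3 = (159 - 7^2)/10 = 110/10 = 11, a_3 = floor((12 + 7)/11) = 1.
  m_4 = 11*1 - 7 = 4, d_4 = (159 - 4^2)/11 = 143/11 = 13, a_4 = floor((12 + 4)/13) = 1.
  m_5 = 13*1 - 4 = 9, d_5 = (159 - 9^2)/13 = 78/13 = 6, a_5 = floor((12 + 9)/6) = 3.
  m_6 = 6*3 - 9 = 9, d_6 = (159 - 9^2)/6 = 78/6 = 13, a_6 = floor((12 + 9)/13) = 1.
  m_7 = 13*1 - 9 = 4, d_7 = (159 - 4^2)/13 = 143/13 = 11, a_7 = floor((12 + 4)/11) = 1.
  m_8 = 11*1 - 4 = 7, d_8 = (159 - 7^2)/11 = 110/11 = 10, a_8 = floor((12 + 7)/10) = 1.
  m_9 = 10*1 - 7 = 3, d_9 = (159 - 3^2)/10 = 150/10 = 15, a_9 = floor((12 + 3)/15) = 1.
  m_10 = 15*1 - 3 = 12, d_10 = (159 - 12^2)/15 = 15/15 = 1, a_10 = floor((12 + 12)/1) = 24.
  m_11 = 1*24 - 12 = 12, d_11 = (159 - 12^2)/1 = 15/1 = 15: (m_11, d_11) = (m_1, d_1) = (12, 15), so from here the quotients repeat a_1, ..., a_10; the period length is 10.
Hence the expansion of sqrt(159) is a_0 = 12 followed by the repeating block 1, 1, 1, 1, 3, 1, 1, 1, 1, 24 (period 10).

[12; (1, 1, 1, 1, 3, 1, 1, 1, 1, 24)]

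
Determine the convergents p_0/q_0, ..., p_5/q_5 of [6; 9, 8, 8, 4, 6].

6/1, 55/9, 446/73, 3623/593, 14938/2445, 93251/15263

Using the convergent recurrence p_i = a_i*p_{i-1} + p_{i-2}, q_i = a_i*q_{i-1} + q_{i-2} with p_{-2}=0, p_{-1}=1, q_{-2}=1, q_{-1}=0:
  i=0: a_0=6, p_0 = 6*1 + 0 = 6, q_0 = 6*0 + 1 = 1.
  i=1: a_1=9, p_1 = 9*6 + 1 = 55, q_1 = 9*1 + 0 = 9.
  i=2: a_2=8, p_2 = 8*55 + 6 = 446, q_2 = 8*9 + 1 = 73.
  i=3: a_3=8, p_3 = 8*446 + 55 = 3623, q_3 = 8*73 + 9 = 593.
  i=4: a_4=4, p_4 = 4*3623 + 446 = 14938, q_4 = 4*593 + 73 = 2445.
  i=5: a_5=6, p_5 = 6*14938 + 3623 = 93251, q_5 = 6*2445 + 593 = 15263.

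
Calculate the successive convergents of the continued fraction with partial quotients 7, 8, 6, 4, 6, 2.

7/1, 57/8, 349/49, 1453/204, 9067/1273, 19587/2750

Using the convergent recurrence p_i = a_i*p_{i-1} + p_{i-2}, q_i = a_i*q_{i-1} + q_{i-2} with p_{-2}=0, p_{-1}=1, q_{-2}=1, q_{-1}=0:
  i=0: a_0=7, p_0 = 7*1 + 0 = 7, q_0 = 7*0 + 1 = 1.
  i=1: a_1=8, p_1 = 8*7 + 1 = 57, q_1 = 8*1 + 0 = 8.
  i=2: a_2=6, p_2 = 6*57 + 7 = 349, q_2 = 6*8 + 1 = 49.
  i=3: a_3=4, p_3 = 4*349 + 57 = 1453, q_3 = 4*49 + 8 = 204.
  i=4: a_4=6, p_4 = 6*1453 + 349 = 9067, q_4 = 6*204 + 49 = 1273.
  i=5: a_5=2, p_5 = 2*9067 + 1453 = 19587, q_5 = 2*1273 + 204 = 2750.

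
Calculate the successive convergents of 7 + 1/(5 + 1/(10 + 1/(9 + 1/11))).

Using the convergent recurrence p_i = a_i*p_{i-1} + p_{i-2}, q_i = a_i*q_{i-1} + q_{i-2} with p_{-2}=0, p_{-1}=1, q_{-2}=1, q_{-1}=0:
  i=0: a_0=7, p_0 = 7*1 + 0 = 7, q_0 = 7*0 + 1 = 1.
  i=1: a_1=5, p_1 = 5*7 + 1 = 36, q_1 = 5*1 + 0 = 5.
  i=2: a_2=10, p_2 = 10*36 + 7 = 367, q_2 = 10*5 + 1 = 51.
  i=3: a_3=9, p_3 = 9*367 + 36 = 3339, q_3 = 9*51 + 5 = 464.
  i=4: a_4=11, p_4 = 11*3339 + 367 = 37096, q_4 = 11*464 + 51 = 5155.

7/1, 36/5, 367/51, 3339/464, 37096/5155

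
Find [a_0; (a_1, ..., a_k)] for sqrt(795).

Write x_i = (sqrt(795) + m_i)/d_i with (m_0, d_0) = (0, 1). a_0 = floor(sqrt(795)) = 28, since 28^2 = 784 <= 795 < 841 = 29^2.
Iterate m_{i+1} = d_i*a_i - m_i, d_{i+1} = (795 - m_{i+1}^2)/d_i, a_{i+1} = floor((a_0 + m_{i+1})/d_{i+1}):
  m_1 = 1*28 - 0 = 28, d_1 = (795 - 28^2)/1 = 11/1 = 11, a_1 = floor((28 + 28)/11) = 5.
  m_2 = 11*5 - 28 = 27, d_2 = (795 - 27^2)/11 = 66/11 = 6, a_2 = floor((28 + 27)/6) = 9.
  m_3 = 6*9 - 27 = 27, d_3 = (795 - 27^2)/6 = 66/6 = 11, a_3 = floor((28 + 27)/11) = 5.
  m_4 = 11*5 - 27 = 28, d_4 = (795 - 28^2)/11 = 11/11 = 1, a_4 = floor((28 + 28)/1) = 56.
  m_5 = 1*56 - 28 = 28, d_5 = (795 - 28^2)/1 = 11/1 = 11: (m_5, d_5) = (m_1, d_1) = (28, 11), so from here the quotients repeat a_1, ..., a_4; the period length is 4.
Hence the expansion of sqrt(795) is a_0 = 28 followed by the repeating block 5, 9, 5, 56 (period 4).

[28; (5, 9, 5, 56)]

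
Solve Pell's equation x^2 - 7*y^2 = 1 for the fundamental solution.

First expand sqrt(7) as a continued fraction. With x_i = (sqrt(7) + m_i)/d_i and (m_0, d_0) = (0, 1): a_0 = floor(sqrt(7)) = 2, since 2^2 = 4 <= 7 < 9 = 3^2.
Iterate m_{i+1} = d_i*a_i - m_i, d_{i+1} = (7 - m_{i+1}^2)/d_i, a_{i+1} = floor((a_0 + m_{i+1})/d_{i+1}):
  m_1 = 1*2 - 0 = 2, d_1 = (7 - 2^2)/1 = 3/1 = 3, a_1 = floor((2 + 2)/3) = 1.
  m_2 = 3*1 - 2 = 1, d_2 = (7 - 1^2)/3 = 6/3 = 2, a_2 = floor((2 + 1)/2) = 1.
  m_3 = 2*1 - 1 = 1, d_3 = (7 - 1^2)/2 = 6/2 = 3, a_3 = floor((2 + 1)/3) = 1.
  m_4 = 3*1 - 1 = 2, d_4 = (7 - 2^2)/3 = 3/3 = 1, a_4 = floor((2 + 2)/1) = 4.
  m_5 = 1*4 - 2 = 2, d_5 = (7 - 2^2)/1 = 3/1 = 3: (m_5, d_5) = (m_1, d_1) = (2, 3), so from here the quotients repeat a_1, ..., a_4; the period length is 4.
So sqrt(7) = [2; (1, 1, 1, 4)] with period length k = 4.
k is even, so the fundamental solution of x^2 - 7y^2 = 1 is (p_{k-1}, q_{k-1}) = (p_3, q_3); compute convergents through index 3.
Convergents (p_i = a_i*p_{i-1} + p_{i-2}, q_i = a_i*q_{i-1} + q_{i-2} with p_{-2}=0, p_{-1}=1, q_{-2}=1, q_{-1}=0):
  i=0: a_0=2, p_0 = 2*1 + 0 = 2, q_0 = 2*0 + 1 = 1.
  i=1: a_1=1, p_1 = 1*2 + 1 = 3, q_1 = 1*1 + 0 = 1.
  i=2: a_2=1, p_2 = 1*3 + 2 = 5, q_2 = 1*1 + 1 = 2.
  i=3: a_3=1, p_3 = 1*5 + 3 = 8, q_3 = 1*2 + 1 = 3.
Check: 8^2 - 7*3^2 = 64 - 63 = 1, so (x, y) = (8, 3) solves the equation, and by the theorem it is the least positive solution.

(x, y) = (8, 3)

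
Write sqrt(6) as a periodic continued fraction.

Write x_i = (sqrt(6) + m_i)/d_i with (m_0, d_0) = (0, 1). a_0 = floor(sqrt(6)) = 2, since 2^2 = 4 <= 6 < 9 = 3^2.
Iterate m_{i+1} = d_i*a_i - m_i, d_{i+1} = (6 - m_{i+1}^2)/d_i, a_{i+1} = floor((a_0 + m_{i+1})/d_{i+1}):
  m_1 = 1*2 - 0 = 2, d_1 = (6 - 2^2)/1 = 2/1 = 2, a_1 = floor((2 + 2)/2) = 2.
  m_2 = 2*2 - 2 = 2, d_2 = (6 - 2^2)/2 = 2/2 = 1, a_2 = floor((2 + 2)/1) = 4.
  m_3 = 1*4 - 2 = 2, d_3 = (6 - 2^2)/1 = 2/1 = 2: (m_3, d_3) = (m_1, d_1) = (2, 2), so from here the quotients repeat a_1, a_2; the period length is 2.
Hence the expansion of sqrt(6) is a_0 = 2 followed by the repeating block 2, 4 (period 2).

[2; (2, 4)]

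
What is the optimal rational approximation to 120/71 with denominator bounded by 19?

Expand x = 120/71 as a continued fraction with the Euclidean algorithm:
  120 = 1*71 + 49, so a_0 = 1.
  71 = 1*49 + 22, so a_1 = 1.
  49 = 2*22 + 5, so a_2 = 2.
  22 = 4*5 + 2, so a_3 = 4.
  5 = 2*2 + 1, so a_4 = 2.
  2 = 2*1 + 0, so a_5 = 2.
so x = [1; 1, 2, 4, 2, 2].
Convergents (p_i = a_i*p_{i-1} + p_{i-2}, q_i = a_i*q_{i-1} + q_{i-2} with p_{-2}=0, p_{-1}=1, q_{-2}=1, q_{-1}=0), until the denominator exceeds 19:
  i=0: a_0=1, p_0 = 1*1 + 0 = 1, q_0 = 1*0 + 1 = 1.
  i=1: a_1=1, p_1 = 1*1 + 1 = 2, q_1 = 1*1 + 0 = 1.
  i=2: a_2=2, p_2 = 2*2 + 1 = 5, q_2 = 2*1 + 1 = 3.
  i=3: a_3=4, p_3 = 4*5 + 2 = 22, q_3 = 4*3 + 1 = 13.
  i=4: a_4=2, p_4 = 2*22 + 5 = 49, q_4 = 2*13 + 3 = 29.
q_4 = 29 > 19, so the last convergent with denominator <= 19 is p_3/q_3 = 22/13.
The closest fraction with denominator <= 19 is either p_3/q_3 or the intermediate fraction (k*p_3 + p_2)/(k*q_3 + q_2) with the largest k >= 1 whose denominator stays <= 19; these approach x as k grows, and every other convergent or intermediate fraction in range is farther away.
Largest k: floor((19 - q_2)/q_3) = floor((19 - 3)/13) = 1.
That gives (1*22 + 5)/(1*13 + 3) = 27/16.
Compare the errors: |x - 22/13| = |120*13 - 22*71|/(71*13) = 2/923, and |x - 27/16| = |120*16 - 27*71|/(71*16) = 3/1136.
Cross-multiplying, 2*1136 = 2272 < 2769 = 3*923, so 2/923 is smaller: the convergent 22/13 is closer to x than 27/16.

22/13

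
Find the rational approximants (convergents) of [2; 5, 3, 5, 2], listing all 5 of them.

Using the convergent recurrence p_i = a_i*p_{i-1} + p_{i-2}, q_i = a_i*q_{i-1} + q_{i-2} with p_{-2}=0, p_{-1}=1, q_{-2}=1, q_{-1}=0:
  i=0: a_0=2, p_0 = 2*1 + 0 = 2, q_0 = 2*0 + 1 = 1.
  i=1: a_1=5, p_1 = 5*2 + 1 = 11, q_1 = 5*1 + 0 = 5.
  i=2: a_2=3, p_2 = 3*11 + 2 = 35, q_2 = 3*5 + 1 = 16.
  i=3: a_3=5, p_3 = 5*35 + 11 = 186, q_3 = 5*16 + 5 = 85.
  i=4: a_4=2, p_4 = 2*186 + 35 = 407, q_4 = 2*85 + 16 = 186.

2/1, 11/5, 35/16, 186/85, 407/186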